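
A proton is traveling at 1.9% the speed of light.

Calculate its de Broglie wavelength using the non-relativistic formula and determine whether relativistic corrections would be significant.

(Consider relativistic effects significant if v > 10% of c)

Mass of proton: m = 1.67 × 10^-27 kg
No, relativistic corrections are not needed.

Using the non-relativistic de Broglie formula λ = h/(mv):

v = 1.9% × c = 5.696 × 10^6 m/s

λ = h/(mv)
λ = (6.626 × 10^-34 J·s) / (1.67 × 10^-27 kg × 5.696 × 10^6 m/s)
λ = 6.97 × 10^-14 m

Since v = 1.9% of c < 10% of c, relativistic corrections are NOT significant and this non-relativistic result is a good approximation.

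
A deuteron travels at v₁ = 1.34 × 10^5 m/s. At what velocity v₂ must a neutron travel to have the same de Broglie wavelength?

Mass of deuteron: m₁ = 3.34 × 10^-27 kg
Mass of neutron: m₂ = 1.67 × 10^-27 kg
v₂ = 2.68 × 10^5 m/s

For equal de Broglie wavelengths: λ₁ = λ₂

h/(m₁v₁) = h/(m₂v₂)
m₁v₁ = m₂v₂
v₂ = v₁ · (m₁/m₂)

v₂ = 1.34 × 10^5 m/s × (3.34 × 10^-27 kg / 1.67 × 10^-27 kg)
v₂ = 2.68 × 10^5 m/s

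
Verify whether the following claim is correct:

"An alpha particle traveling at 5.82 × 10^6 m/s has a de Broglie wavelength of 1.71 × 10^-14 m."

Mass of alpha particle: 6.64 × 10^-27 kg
True

The claim is correct.

Using λ = h/(mv):
λ = (6.626 × 10^-34 J·s) / (6.64 × 10^-27 kg × 5.82 × 10^6 m/s)
λ = 1.71 × 10^-14 m

This matches the claimed value.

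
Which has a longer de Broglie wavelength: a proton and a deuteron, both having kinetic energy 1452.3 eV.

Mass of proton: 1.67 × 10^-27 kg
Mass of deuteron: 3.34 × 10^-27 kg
The proton has the longer wavelength.

Using λ = h/√(2mKE):

For proton: λ₁ = h/√(2m₁KE) = 7.52 × 10^-13 m
For deuteron: λ₂ = h/√(2m₂KE) = 5.31 × 10^-13 m

Since λ ∝ 1/√m at constant kinetic energy, the lighter particle has the longer wavelength.

The proton has the longer de Broglie wavelength.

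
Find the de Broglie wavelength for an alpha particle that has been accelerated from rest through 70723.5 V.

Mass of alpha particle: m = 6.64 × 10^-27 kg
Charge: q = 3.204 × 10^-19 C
3.82 × 10^-14 m

When a particle is accelerated through voltage V, it gains kinetic energy KE = qV.

The de Broglie wavelength is then λ = h/√(2mqV):

λ = h/√(2mqV)
λ = (6.626 × 10^-34 J·s) / √(2 × 6.64 × 10^-27 kg × 3.204 × 10^-19 C × 70723.5 V)
λ = 3.82 × 10^-14 m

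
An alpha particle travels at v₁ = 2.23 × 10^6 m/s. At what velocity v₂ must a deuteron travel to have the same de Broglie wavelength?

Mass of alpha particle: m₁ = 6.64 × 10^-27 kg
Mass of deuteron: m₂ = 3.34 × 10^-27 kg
v₂ = 4.43 × 10^6 m/s

For equal de Broglie wavelengths: λ₁ = λ₂

h/(m₁v₁) = h/(m₂v₂)
m₁v₁ = m₂v₂
v₂ = v₁ · (m₁/m₂)

v₂ = 2.23 × 10^6 m/s × (6.64 × 10^-27 kg / 3.34 × 10^-27 kg)
v₂ = 4.43 × 10^6 m/s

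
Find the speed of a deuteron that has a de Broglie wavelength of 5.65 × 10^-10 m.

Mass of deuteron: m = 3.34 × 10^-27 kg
3.51 × 10^2 m/s

From the de Broglie relation λ = h/(mv), we solve for v:

v = h/(mλ)
v = (6.626 × 10^-34 J·s) / (3.34 × 10^-27 kg × 5.65 × 10^-10 m)
v = 3.51 × 10^2 m/s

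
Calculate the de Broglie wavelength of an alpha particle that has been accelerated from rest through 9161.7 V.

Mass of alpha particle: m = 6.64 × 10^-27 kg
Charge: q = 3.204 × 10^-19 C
1.06 × 10^-13 m

When a particle is accelerated through voltage V, it gains kinetic energy KE = qV.

The de Broglie wavelength is then λ = h/√(2mqV):

λ = h/√(2mqV)
λ = (6.626 × 10^-34 J·s) / √(2 × 6.64 × 10^-27 kg × 3.204 × 10^-19 C × 9161.7 V)
λ = 1.06 × 10^-13 m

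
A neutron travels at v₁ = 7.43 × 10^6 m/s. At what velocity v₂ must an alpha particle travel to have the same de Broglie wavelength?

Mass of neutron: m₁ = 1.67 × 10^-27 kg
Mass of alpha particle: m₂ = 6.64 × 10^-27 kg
v₂ = 1.87 × 10^6 m/s

For equal de Broglie wavelengths: λ₁ = λ₂

h/(m₁v₁) = h/(m₂v₂)
m₁v₁ = m₂v₂
v₂ = v₁ · (m₁/m₂)

v₂ = 7.43 × 10^6 m/s × (1.67 × 10^-27 kg / 6.64 × 10^-27 kg)
v₂ = 1.87 × 10^6 m/s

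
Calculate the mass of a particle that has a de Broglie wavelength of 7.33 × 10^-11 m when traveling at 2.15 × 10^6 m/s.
4.20 × 10^-30 kg

From the de Broglie relation λ = h/(mv), we solve for m:

m = h/(λv)
m = (6.626 × 10^-34 J·s) / (7.33 × 10^-11 m × 2.15 × 10^6 m/s)
m = 4.20 × 10^-30 kg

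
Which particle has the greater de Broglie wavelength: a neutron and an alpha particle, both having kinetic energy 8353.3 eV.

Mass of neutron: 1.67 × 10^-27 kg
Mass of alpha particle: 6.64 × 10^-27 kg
The neutron has the longer wavelength.

Using λ = h/√(2mKE):

For neutron: λ₁ = h/√(2m₁KE) = 3.13 × 10^-13 m
For alpha particle: λ₂ = h/√(2m₂KE) = 1.57 × 10^-13 m

Since λ ∝ 1/√m at constant kinetic energy, the lighter particle has the longer wavelength.

The neutron has the longer de Broglie wavelength.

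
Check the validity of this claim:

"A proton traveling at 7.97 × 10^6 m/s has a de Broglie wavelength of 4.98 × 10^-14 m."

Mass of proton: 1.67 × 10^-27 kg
True

The claim is correct.

Using λ = h/(mv):
λ = (6.626 × 10^-34 J·s) / (1.67 × 10^-27 kg × 7.97 × 10^6 m/s)
λ = 4.98 × 10^-14 m

This matches the claimed value.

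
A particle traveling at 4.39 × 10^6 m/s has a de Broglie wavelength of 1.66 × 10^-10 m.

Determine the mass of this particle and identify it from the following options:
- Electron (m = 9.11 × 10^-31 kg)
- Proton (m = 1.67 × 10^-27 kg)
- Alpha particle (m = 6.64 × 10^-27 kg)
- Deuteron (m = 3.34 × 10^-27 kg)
The particle is an electron.

From λ = h/(mv), solve for mass:

m = h/(λv)
m = (6.626 × 10^-34 J·s) / (1.66 × 10^-10 m × 4.39 × 10^6 m/s)
m = 9.09 × 10^-31 kg

Comparing with the listed masses, this is closest to an electron.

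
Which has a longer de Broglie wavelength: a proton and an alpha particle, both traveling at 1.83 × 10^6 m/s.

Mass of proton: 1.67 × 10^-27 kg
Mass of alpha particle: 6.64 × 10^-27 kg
The proton has the longer wavelength.

Using λ = h/(mv), since both particles have the same velocity, the wavelength depends only on mass.

For proton: λ₁ = h/(m₁v) = 2.17 × 10^-13 m
For alpha particle: λ₂ = h/(m₂v) = 5.45 × 10^-14 m

Since λ ∝ 1/m at constant velocity, the lighter particle has the longer wavelength.

The proton has the longer de Broglie wavelength.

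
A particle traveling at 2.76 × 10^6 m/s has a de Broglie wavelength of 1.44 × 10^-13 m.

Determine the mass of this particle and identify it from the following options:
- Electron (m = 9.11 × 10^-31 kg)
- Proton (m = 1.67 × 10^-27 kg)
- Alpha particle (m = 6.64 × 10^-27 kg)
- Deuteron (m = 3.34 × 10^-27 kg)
The particle is a proton.

From λ = h/(mv), solve for mass:

m = h/(λv)
m = (6.626 × 10^-34 J·s) / (1.44 × 10^-13 m × 2.76 × 10^6 m/s)
m = 1.67 × 10^-27 kg

Comparing with the listed masses, this is closest to a proton.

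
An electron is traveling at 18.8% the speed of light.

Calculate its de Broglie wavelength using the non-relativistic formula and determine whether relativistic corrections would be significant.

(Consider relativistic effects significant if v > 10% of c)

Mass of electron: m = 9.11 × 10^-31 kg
Yes, relativistic corrections are needed.

Using the non-relativistic de Broglie formula λ = h/(mv):

v = 18.8% × c = 5.636 × 10^7 m/s

λ = h/(mv)
λ = (6.626 × 10^-34 J·s) / (9.11 × 10^-31 kg × 5.636 × 10^7 m/s)
λ = 1.29 × 10^-11 m

Since v = 18.8% of c > 10% of c, relativistic corrections ARE significant and the actual wavelength would differ from this non-relativistic estimate.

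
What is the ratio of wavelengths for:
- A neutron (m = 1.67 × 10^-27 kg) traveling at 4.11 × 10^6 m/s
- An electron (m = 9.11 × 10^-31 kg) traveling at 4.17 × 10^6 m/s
λ₁/λ₂ = 5.53 × 10^-4

Using λ = h/(mv):

λ₁ = h/(m₁v₁) = 9.65 × 10^-14 m
λ₂ = h/(m₂v₂) = 1.74 × 10^-10 m

Ratio λ₁/λ₂ = (m₂v₂)/(m₁v₁)
         = (9.11 × 10^-31 kg × 4.17 × 10^6 m/s) / (1.67 × 10^-27 kg × 4.11 × 10^6 m/s)
         = 5.53 × 10^-4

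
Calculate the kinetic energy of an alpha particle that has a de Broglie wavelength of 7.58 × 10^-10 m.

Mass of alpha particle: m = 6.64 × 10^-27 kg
5.75 × 10^-23 J (or 3.59 × 10^-4 eV)

From λ = h/√(2mKE), we solve for KE:

λ² = h²/(2mKE)
KE = h²/(2mλ²)
KE = (6.626 × 10^-34 J·s)² / (2 × 6.64 × 10^-27 kg × (7.58 × 10^-10 m)²)
KE = 5.75 × 10^-23 J
KE = 3.59 × 10^-4 eV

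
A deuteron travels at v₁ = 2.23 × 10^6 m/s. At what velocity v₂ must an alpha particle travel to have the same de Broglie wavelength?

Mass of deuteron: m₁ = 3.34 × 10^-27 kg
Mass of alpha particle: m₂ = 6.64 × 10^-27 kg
v₂ = 1.12 × 10^6 m/s

For equal de Broglie wavelengths: λ₁ = λ₂

h/(m₁v₁) = h/(m₂v₂)
m₁v₁ = m₂v₂
v₂ = v₁ · (m₁/m₂)

v₂ = 2.23 × 10^6 m/s × (3.34 × 10^-27 kg / 6.64 × 10^-27 kg)
v₂ = 1.12 × 10^6 m/s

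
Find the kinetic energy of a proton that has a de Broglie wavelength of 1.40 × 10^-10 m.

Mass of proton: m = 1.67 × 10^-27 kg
6.71 × 10^-21 J (or 0.0419 eV)

From λ = h/√(2mKE), we solve for KE:

λ² = h²/(2mKE)
KE = h²/(2mλ²)
KE = (6.626 × 10^-34 J·s)² / (2 × 1.67 × 10^-27 kg × (1.40 × 10^-10 m)²)
KE = 6.71 × 10^-21 J
KE = 0.0419 eV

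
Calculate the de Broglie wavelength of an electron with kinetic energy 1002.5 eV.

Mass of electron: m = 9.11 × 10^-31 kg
3.87 × 10^-11 m

Using λ = h/√(2mKE):

First convert KE to Joules: KE = 1002.5 eV = 1.606 × 10^-16 J

λ = h/√(2mKE)
λ = (6.626 × 10^-34 J·s) / √(2 × 9.11 × 10^-31 kg × 1.606 × 10^-16 J)
λ = 3.87 × 10^-11 m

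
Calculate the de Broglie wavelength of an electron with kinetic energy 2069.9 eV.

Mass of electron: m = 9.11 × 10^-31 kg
2.70 × 10^-11 m

Using λ = h/√(2mKE):

First convert KE to Joules: KE = 2069.9 eV = 3.316 × 10^-16 J

λ = h/√(2mKE)
λ = (6.626 × 10^-34 J·s) / √(2 × 9.11 × 10^-31 kg × 3.316 × 10^-16 J)
λ = 2.70 × 10^-11 m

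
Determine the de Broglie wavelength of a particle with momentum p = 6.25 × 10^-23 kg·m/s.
1.06 × 10^-11 m

Using the de Broglie relation λ = h/p:

λ = h/p
λ = (6.626 × 10^-34 J·s) / (6.25 × 10^-23 kg·m/s)
λ = 1.06 × 10^-11 m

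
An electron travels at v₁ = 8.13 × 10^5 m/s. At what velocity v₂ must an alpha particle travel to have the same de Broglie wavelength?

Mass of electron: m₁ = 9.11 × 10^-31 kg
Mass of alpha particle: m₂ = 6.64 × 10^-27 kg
v₂ = 1.12 × 10^2 m/s

For equal de Broglie wavelengths: λ₁ = λ₂

h/(m₁v₁) = h/(m₂v₂)
m₁v₁ = m₂v₂
v₂ = v₁ · (m₁/m₂)

v₂ = 8.13 × 10^5 m/s × (9.11 × 10^-31 kg / 6.64 × 10^-27 kg)
v₂ = 1.12 × 10^2 m/s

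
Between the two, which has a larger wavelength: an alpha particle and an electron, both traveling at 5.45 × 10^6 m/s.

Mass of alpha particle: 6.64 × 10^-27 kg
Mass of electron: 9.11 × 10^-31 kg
The electron has the longer wavelength.

Using λ = h/(mv), since both particles have the same velocity, the wavelength depends only on mass.

For alpha particle: λ₁ = h/(m₁v) = 1.83 × 10^-14 m
For electron: λ₂ = h/(m₂v) = 1.33 × 10^-10 m

Since λ ∝ 1/m at constant velocity, the lighter particle has the longer wavelength.

The electron has the longer de Broglie wavelength.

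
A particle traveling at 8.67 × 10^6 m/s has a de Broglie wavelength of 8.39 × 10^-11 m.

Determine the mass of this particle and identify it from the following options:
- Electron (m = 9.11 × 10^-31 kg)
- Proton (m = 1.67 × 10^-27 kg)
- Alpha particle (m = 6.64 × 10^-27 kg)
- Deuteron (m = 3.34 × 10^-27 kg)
The particle is an electron.

From λ = h/(mv), solve for mass:

m = h/(λv)
m = (6.626 × 10^-34 J·s) / (8.39 × 10^-11 m × 8.67 × 10^6 m/s)
m = 9.11 × 10^-31 kg

Comparing with the listed masses, this is closest to an electron.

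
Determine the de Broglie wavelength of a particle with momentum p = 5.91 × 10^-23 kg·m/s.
1.12 × 10^-11 m

Using the de Broglie relation λ = h/p:

λ = h/p
λ = (6.626 × 10^-34 J·s) / (5.91 × 10^-23 kg·m/s)
λ = 1.12 × 10^-11 m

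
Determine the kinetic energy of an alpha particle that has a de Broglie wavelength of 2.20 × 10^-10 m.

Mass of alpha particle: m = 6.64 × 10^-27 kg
6.83 × 10^-22 J (or 4.26 × 10^-3 eV)

From λ = h/√(2mKE), we solve for KE:

λ² = h²/(2mKE)
KE = h²/(2mλ²)
KE = (6.626 × 10^-34 J·s)² / (2 × 6.64 × 10^-27 kg × (2.20 × 10^-10 m)²)
KE = 6.83 × 10^-22 J
KE = 4.26 × 10^-3 eV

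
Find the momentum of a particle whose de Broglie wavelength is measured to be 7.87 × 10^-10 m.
8.42 × 10^-25 kg·m/s

From the de Broglie relation λ = h/p, we solve for p:

p = h/λ
p = (6.626 × 10^-34 J·s) / (7.87 × 10^-10 m)
p = 8.42 × 10^-25 kg·m/s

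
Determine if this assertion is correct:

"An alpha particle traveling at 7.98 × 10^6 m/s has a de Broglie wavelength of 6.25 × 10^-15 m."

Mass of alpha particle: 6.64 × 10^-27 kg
False

The claim is incorrect.

Using λ = h/(mv):
λ = (6.626 × 10^-34 J·s) / (6.64 × 10^-27 kg × 7.98 × 10^6 m/s)
λ = 1.25 × 10^-14 m

The actual wavelength differs from the claimed 6.25 × 10^-15 m.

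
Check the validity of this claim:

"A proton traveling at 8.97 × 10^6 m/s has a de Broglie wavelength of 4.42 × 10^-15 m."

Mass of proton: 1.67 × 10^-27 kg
False

The claim is incorrect.

Using λ = h/(mv):
λ = (6.626 × 10^-34 J·s) / (1.67 × 10^-27 kg × 8.97 × 10^6 m/s)
λ = 4.42 × 10^-14 m

The actual wavelength differs from the claimed 4.42 × 10^-15 m.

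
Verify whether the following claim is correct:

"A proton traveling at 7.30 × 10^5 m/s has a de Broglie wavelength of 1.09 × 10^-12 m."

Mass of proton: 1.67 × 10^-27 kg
False

The claim is incorrect.

Using λ = h/(mv):
λ = (6.626 × 10^-34 J·s) / (1.67 × 10^-27 kg × 7.30 × 10^5 m/s)
λ = 5.44 × 10^-13 m

The actual wavelength differs from the claimed 1.09 × 10^-12 m.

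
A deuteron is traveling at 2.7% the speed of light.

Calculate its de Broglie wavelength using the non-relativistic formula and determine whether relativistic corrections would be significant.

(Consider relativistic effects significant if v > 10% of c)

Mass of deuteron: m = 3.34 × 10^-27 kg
No, relativistic corrections are not needed.

Using the non-relativistic de Broglie formula λ = h/(mv):

v = 2.7% × c = 8.094 × 10^6 m/s

λ = h/(mv)
λ = (6.626 × 10^-34 J·s) / (3.34 × 10^-27 kg × 8.094 × 10^6 m/s)
λ = 2.45 × 10^-14 m

Since v = 2.7% of c < 10% of c, relativistic corrections are NOT significant and this non-relativistic result is a good approximation.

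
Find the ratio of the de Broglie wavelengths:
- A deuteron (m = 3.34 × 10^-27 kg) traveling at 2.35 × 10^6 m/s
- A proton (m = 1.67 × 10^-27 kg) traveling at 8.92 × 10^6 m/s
λ₁/λ₂ = 1.90

Using λ = h/(mv):

λ₁ = h/(m₁v₁) = 8.44 × 10^-14 m
λ₂ = h/(m₂v₂) = 4.45 × 10^-14 m

Ratio λ₁/λ₂ = (m₂v₂)/(m₁v₁)
         = (1.67 × 10^-27 kg × 8.92 × 10^6 m/s) / (3.34 × 10^-27 kg × 2.35 × 10^6 m/s)
         = 1.90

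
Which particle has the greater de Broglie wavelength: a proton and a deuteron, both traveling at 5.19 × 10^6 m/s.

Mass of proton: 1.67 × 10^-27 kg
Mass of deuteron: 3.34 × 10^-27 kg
The proton has the longer wavelength.

Using λ = h/(mv), since both particles have the same velocity, the wavelength depends only on mass.

For proton: λ₁ = h/(m₁v) = 7.64 × 10^-14 m
For deuteron: λ₂ = h/(m₂v) = 3.82 × 10^-14 m

Since λ ∝ 1/m at constant velocity, the lighter particle has the longer wavelength.

The proton has the longer de Broglie wavelength.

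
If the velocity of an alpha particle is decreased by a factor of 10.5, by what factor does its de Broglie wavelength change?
The wavelength increases by a factor of 10.5.

From λ = h/(mv), the wavelength is inversely proportional to velocity:

λ ∝ 1/v

If v → v/10.5, then λ → 10.5λ

When velocity is decreased by a factor of 10.5, the wavelength increases by a factor of 10.5.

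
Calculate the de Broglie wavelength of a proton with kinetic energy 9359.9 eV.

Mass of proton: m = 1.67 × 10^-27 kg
2.96 × 10^-13 m

Using λ = h/√(2mKE):

First convert KE to Joules: KE = 9359.9 eV = 1.500 × 10^-15 J

λ = h/√(2mKE)
λ = (6.626 × 10^-34 J·s) / √(2 × 1.67 × 10^-27 kg × 1.500 × 10^-15 J)
λ = 2.96 × 10^-13 m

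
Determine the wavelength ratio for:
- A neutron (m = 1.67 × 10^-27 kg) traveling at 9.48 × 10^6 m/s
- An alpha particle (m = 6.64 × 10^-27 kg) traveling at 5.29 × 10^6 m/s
λ₁/λ₂ = 2.22

Using λ = h/(mv):

λ₁ = h/(m₁v₁) = 4.19 × 10^-14 m
λ₂ = h/(m₂v₂) = 1.89 × 10^-14 m

Ratio λ₁/λ₂ = (m₂v₂)/(m₁v₁)
         = (6.64 × 10^-27 kg × 5.29 × 10^6 m/s) / (1.67 × 10^-27 kg × 9.48 × 10^6 m/s)
         = 2.22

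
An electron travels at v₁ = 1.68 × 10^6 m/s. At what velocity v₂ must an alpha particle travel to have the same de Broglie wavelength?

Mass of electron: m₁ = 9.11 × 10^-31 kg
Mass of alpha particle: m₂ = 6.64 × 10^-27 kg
v₂ = 2.30 × 10^2 m/s

For equal de Broglie wavelengths: λ₁ = λ₂

h/(m₁v₁) = h/(m₂v₂)
m₁v₁ = m₂v₂
v₂ = v₁ · (m₁/m₂)

v₂ = 1.68 × 10^6 m/s × (9.11 × 10^-31 kg / 6.64 × 10^-27 kg)
v₂ = 2.30 × 10^2 m/s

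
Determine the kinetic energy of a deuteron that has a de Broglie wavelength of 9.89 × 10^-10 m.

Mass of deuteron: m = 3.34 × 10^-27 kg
6.72 × 10^-23 J (or 4.19 × 10^-4 eV)

From λ = h/√(2mKE), we solve for KE:

λ² = h²/(2mKE)
KE = h²/(2mλ²)
KE = (6.626 × 10^-34 J·s)² / (2 × 3.34 × 10^-27 kg × (9.89 × 10^-10 m)²)
KE = 6.72 × 10^-23 J
KE = 4.19 × 10^-4 eV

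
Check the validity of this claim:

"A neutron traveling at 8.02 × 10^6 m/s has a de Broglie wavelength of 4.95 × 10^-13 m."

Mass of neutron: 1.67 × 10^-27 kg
False

The claim is incorrect.

Using λ = h/(mv):
λ = (6.626 × 10^-34 J·s) / (1.67 × 10^-27 kg × 8.02 × 10^6 m/s)
λ = 4.95 × 10^-14 m

The actual wavelength differs from the claimed 4.95 × 10^-13 m.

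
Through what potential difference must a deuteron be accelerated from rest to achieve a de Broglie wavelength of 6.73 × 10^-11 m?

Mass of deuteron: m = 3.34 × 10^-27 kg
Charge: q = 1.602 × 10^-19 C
9.06 × 10^-2 V

From λ = h/√(2mqV), we solve for V:

λ² = h²/(2mqV)
V = h²/(2mqλ²)
V = (6.626 × 10^-34 J·s)² / (2 × 3.34 × 10^-27 kg × 1.602 × 10^-19 C × (6.73 × 10^-11 m)²)
V = 9.06 × 10^-2 V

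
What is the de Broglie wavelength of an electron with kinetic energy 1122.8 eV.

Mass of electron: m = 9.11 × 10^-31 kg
3.66 × 10^-11 m

Using λ = h/√(2mKE):

First convert KE to Joules: KE = 1122.8 eV = 1.799 × 10^-16 J

λ = h/√(2mKE)
λ = (6.626 × 10^-34 J·s) / √(2 × 9.11 × 10^-31 kg × 1.799 × 10^-16 J)
λ = 3.66 × 10^-11 m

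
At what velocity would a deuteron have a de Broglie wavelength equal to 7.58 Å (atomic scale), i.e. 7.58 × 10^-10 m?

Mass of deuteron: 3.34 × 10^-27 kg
2.62 × 10^2 m/s

From λ = h/(mv), solve for v:

v = h/(mλ)
v = (6.626 × 10^-34 J·s) / (3.34 × 10^-27 kg × 7.58 × 10^-10 m)
v = 2.62 × 10^2 m/s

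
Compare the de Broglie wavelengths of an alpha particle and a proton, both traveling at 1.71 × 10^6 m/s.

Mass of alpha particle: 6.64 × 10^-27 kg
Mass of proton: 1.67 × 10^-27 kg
The proton has the longer wavelength.

Using λ = h/(mv), since both particles have the same velocity, the wavelength depends only on mass.

For alpha particle: λ₁ = h/(m₁v) = 5.84 × 10^-14 m
For proton: λ₂ = h/(m₂v) = 2.32 × 10^-13 m

Since λ ∝ 1/m at constant velocity, the lighter particle has the longer wavelength.

The proton has the longer de Broglie wavelength.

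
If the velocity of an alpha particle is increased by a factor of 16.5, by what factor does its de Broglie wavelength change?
The wavelength decreases by a factor of 16.5.

From λ = h/(mv), the wavelength is inversely proportional to velocity:

λ ∝ 1/v

If v → 16.5v, then λ → λ/16.5

When velocity is increased by a factor of 16.5, the wavelength decreases by a factor of 16.5.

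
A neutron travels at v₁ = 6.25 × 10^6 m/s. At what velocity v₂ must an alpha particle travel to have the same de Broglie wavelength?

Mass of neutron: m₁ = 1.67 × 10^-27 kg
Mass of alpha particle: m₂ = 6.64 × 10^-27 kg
v₂ = 1.57 × 10^6 m/s

For equal de Broglie wavelengths: λ₁ = λ₂

h/(m₁v₁) = h/(m₂v₂)
m₁v₁ = m₂v₂
v₂ = v₁ · (m₁/m₂)

v₂ = 6.25 × 10^6 m/s × (1.67 × 10^-27 kg / 6.64 × 10^-27 kg)
v₂ = 1.57 × 10^6 m/s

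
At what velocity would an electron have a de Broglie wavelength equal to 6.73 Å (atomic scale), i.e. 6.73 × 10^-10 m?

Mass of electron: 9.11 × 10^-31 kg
1.08 × 10^6 m/s

From λ = h/(mv), solve for v:

v = h/(mλ)
v = (6.626 × 10^-34 J·s) / (9.11 × 10^-31 kg × 6.73 × 10^-10 m)
v = 1.08 × 10^6 m/s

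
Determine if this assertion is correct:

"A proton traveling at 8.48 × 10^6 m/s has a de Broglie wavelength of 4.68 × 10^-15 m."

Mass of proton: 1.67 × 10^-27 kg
False

The claim is incorrect.

Using λ = h/(mv):
λ = (6.626 × 10^-34 J·s) / (1.67 × 10^-27 kg × 8.48 × 10^6 m/s)
λ = 4.68 × 10^-14 m

The actual wavelength differs from the claimed 4.68 × 10^-15 m.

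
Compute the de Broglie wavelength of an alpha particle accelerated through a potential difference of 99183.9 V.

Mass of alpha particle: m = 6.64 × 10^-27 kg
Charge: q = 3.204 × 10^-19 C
3.23 × 10^-14 m

When a particle is accelerated through voltage V, it gains kinetic energy KE = qV.

The de Broglie wavelength is then λ = h/√(2mqV):

λ = h/√(2mqV)
λ = (6.626 × 10^-34 J·s) / √(2 × 6.64 × 10^-27 kg × 3.204 × 10^-19 C × 99183.9 V)
λ = 3.23 × 10^-14 m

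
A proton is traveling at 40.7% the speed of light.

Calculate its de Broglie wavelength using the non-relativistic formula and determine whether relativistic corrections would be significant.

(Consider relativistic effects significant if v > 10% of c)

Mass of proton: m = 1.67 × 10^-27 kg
Yes, relativistic corrections are needed.

Using the non-relativistic de Broglie formula λ = h/(mv):

v = 40.7% × c = 1.220 × 10^8 m/s

λ = h/(mv)
λ = (6.626 × 10^-34 J·s) / (1.67 × 10^-27 kg × 1.220 × 10^8 m/s)
λ = 3.25 × 10^-15 m

Since v = 40.7% of c > 10% of c, relativistic corrections ARE significant and the actual wavelength would differ from this non-relativistic estimate.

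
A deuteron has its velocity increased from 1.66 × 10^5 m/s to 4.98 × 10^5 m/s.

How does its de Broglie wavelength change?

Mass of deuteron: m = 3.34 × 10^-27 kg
The wavelength decreases by a factor of 3.

Using λ = h/(mv):

Initial wavelength: λ₁ = h/(mv₁) = 1.20 × 10^-12 m
Final wavelength: λ₂ = h/(mv₂) = 3.98 × 10^-13 m

Since λ ∝ 1/v, when velocity increases by a factor of 3, the wavelength decreases by a factor of 3.

λ₂/λ₁ = v₁/v₂ = 1/3

The wavelength decreases by a factor of 3.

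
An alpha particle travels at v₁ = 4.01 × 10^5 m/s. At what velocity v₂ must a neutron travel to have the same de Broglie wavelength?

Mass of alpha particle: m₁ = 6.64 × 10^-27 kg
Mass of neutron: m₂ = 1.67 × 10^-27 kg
v₂ = 1.59 × 10^6 m/s

For equal de Broglie wavelengths: λ₁ = λ₂

h/(m₁v₁) = h/(m₂v₂)
m₁v₁ = m₂v₂
v₂ = v₁ · (m₁/m₂)

v₂ = 4.01 × 10^5 m/s × (6.64 × 10^-27 kg / 1.67 × 10^-27 kg)
v₂ = 1.59 × 10^6 m/s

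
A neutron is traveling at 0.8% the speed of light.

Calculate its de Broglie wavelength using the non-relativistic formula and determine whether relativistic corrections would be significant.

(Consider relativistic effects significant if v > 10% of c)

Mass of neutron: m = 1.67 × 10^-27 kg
No, relativistic corrections are not needed.

Using the non-relativistic de Broglie formula λ = h/(mv):

v = 0.8% × c = 2.398 × 10^6 m/s

λ = h/(mv)
λ = (6.626 × 10^-34 J·s) / (1.67 × 10^-27 kg × 2.398 × 10^6 m/s)
λ = 1.65 × 10^-13 m

Since v = 0.8% of c < 10% of c, relativistic corrections are NOT significant and this non-relativistic result is a good approximation.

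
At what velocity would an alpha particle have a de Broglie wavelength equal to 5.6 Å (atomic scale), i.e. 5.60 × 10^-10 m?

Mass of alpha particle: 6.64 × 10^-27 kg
1.78 × 10^2 m/s

From λ = h/(mv), solve for v:

v = h/(mλ)
v = (6.626 × 10^-34 J·s) / (6.64 × 10^-27 kg × 5.60 × 10^-10 m)
v = 1.78 × 10^2 m/s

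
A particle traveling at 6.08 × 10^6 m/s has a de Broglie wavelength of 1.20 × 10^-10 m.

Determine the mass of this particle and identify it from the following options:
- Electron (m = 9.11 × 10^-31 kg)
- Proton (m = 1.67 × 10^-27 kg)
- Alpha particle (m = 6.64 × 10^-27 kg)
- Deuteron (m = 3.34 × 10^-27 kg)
The particle is an electron.

From λ = h/(mv), solve for mass:

m = h/(λv)
m = (6.626 × 10^-34 J·s) / (1.20 × 10^-10 m × 6.08 × 10^6 m/s)
m = 9.08 × 10^-31 kg

Comparing with the listed masses, this is closest to an electron.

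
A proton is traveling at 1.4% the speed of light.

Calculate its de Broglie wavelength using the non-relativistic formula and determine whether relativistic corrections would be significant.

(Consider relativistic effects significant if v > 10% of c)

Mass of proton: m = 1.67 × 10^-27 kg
No, relativistic corrections are not needed.

Using the non-relativistic de Broglie formula λ = h/(mv):

v = 1.4% × c = 4.197 × 10^6 m/s

λ = h/(mv)
λ = (6.626 × 10^-34 J·s) / (1.67 × 10^-27 kg × 4.197 × 10^6 m/s)
λ = 9.45 × 10^-14 m

Since v = 1.4% of c < 10% of c, relativistic corrections are NOT significant and this non-relativistic result is a good approximation.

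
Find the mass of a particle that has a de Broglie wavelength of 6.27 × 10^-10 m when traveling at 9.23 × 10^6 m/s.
1.14 × 10^-31 kg

From the de Broglie relation λ = h/(mv), we solve for m:

m = h/(λv)
m = (6.626 × 10^-34 J·s) / (6.27 × 10^-10 m × 9.23 × 10^6 m/s)
m = 1.14 × 10^-31 kg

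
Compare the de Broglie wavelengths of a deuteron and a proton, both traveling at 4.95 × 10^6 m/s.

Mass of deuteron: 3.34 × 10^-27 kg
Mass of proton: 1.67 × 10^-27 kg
The proton has the longer wavelength.

Using λ = h/(mv), since both particles have the same velocity, the wavelength depends only on mass.

For deuteron: λ₁ = h/(m₁v) = 4.01 × 10^-14 m
For proton: λ₂ = h/(m₂v) = 8.02 × 10^-14 m

Since λ ∝ 1/m at constant velocity, the lighter particle has the longer wavelength.

The proton has the longer de Broglie wavelength.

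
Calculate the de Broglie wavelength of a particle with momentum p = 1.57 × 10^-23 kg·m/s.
4.22 × 10^-11 m

Using the de Broglie relation λ = h/p:

λ = h/p
λ = (6.626 × 10^-34 J·s) / (1.57 × 10^-23 kg·m/s)
λ = 4.22 × 10^-11 m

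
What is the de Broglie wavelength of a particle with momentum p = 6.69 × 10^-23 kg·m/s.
9.90 × 10^-12 m

Using the de Broglie relation λ = h/p:

λ = h/p
λ = (6.626 × 10^-34 J·s) / (6.69 × 10^-23 kg·m/s)
λ = 9.90 × 10^-12 m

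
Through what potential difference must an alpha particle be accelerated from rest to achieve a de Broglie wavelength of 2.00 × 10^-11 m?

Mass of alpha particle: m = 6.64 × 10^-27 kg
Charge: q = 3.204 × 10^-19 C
2.58 × 10^-1 V

From λ = h/√(2mqV), we solve for V:

λ² = h²/(2mqV)
V = h²/(2mqλ²)
V = (6.626 × 10^-34 J·s)² / (2 × 6.64 × 10^-27 kg × 3.204 × 10^-19 C × (2.00 × 10^-11 m)²)
V = 2.58 × 10^-1 V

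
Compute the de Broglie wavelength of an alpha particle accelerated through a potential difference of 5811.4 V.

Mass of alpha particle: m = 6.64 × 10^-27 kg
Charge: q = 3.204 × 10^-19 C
1.33 × 10^-13 m

When a particle is accelerated through voltage V, it gains kinetic energy KE = qV.

The de Broglie wavelength is then λ = h/√(2mqV):

λ = h/√(2mqV)
λ = (6.626 × 10^-34 J·s) / √(2 × 6.64 × 10^-27 kg × 3.204 × 10^-19 C × 5811.4 V)
λ = 1.33 × 10^-13 m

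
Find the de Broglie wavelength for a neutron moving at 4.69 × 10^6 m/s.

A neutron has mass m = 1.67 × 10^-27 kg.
8.46 × 10^-14 m

Using the de Broglie relation λ = h/(mv):

λ = h/(mv)
λ = (6.626 × 10^-34 J·s) / (1.67 × 10^-27 kg × 4.69 × 10^6 m/s)
λ = 8.46 × 10^-14 m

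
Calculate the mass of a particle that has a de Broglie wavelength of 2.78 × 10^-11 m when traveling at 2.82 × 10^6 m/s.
8.45 × 10^-30 kg

From the de Broglie relation λ = h/(mv), we solve for m:

m = h/(λv)
m = (6.626 × 10^-34 J·s) / (2.78 × 10^-11 m × 2.82 × 10^6 m/s)
m = 8.45 × 10^-30 kg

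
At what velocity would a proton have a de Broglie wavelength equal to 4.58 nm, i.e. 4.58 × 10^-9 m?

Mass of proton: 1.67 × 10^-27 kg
8.66 × 10^1 m/s

From λ = h/(mv), solve for v:

v = h/(mλ)
v = (6.626 × 10^-34 J·s) / (1.67 × 10^-27 kg × 4.58 × 10^-9 m)
v = 8.66 × 10^1 m/s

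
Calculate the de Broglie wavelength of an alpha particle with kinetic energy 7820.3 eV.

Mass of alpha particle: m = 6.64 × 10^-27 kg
1.62 × 10^-13 m

Using λ = h/√(2mKE):

First convert KE to Joules: KE = 7820.3 eV = 1.253 × 10^-15 J

λ = h/√(2mKE)
λ = (6.626 × 10^-34 J·s) / √(2 × 6.64 × 10^-27 kg × 1.253 × 10^-15 J)
λ = 1.62 × 10^-13 m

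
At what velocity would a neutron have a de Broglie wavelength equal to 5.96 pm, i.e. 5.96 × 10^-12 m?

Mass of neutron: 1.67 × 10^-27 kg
6.66 × 10^4 m/s

From λ = h/(mv), solve for v:

v = h/(mλ)
v = (6.626 × 10^-34 J·s) / (1.67 × 10^-27 kg × 5.96 × 10^-12 m)
v = 6.66 × 10^4 m/s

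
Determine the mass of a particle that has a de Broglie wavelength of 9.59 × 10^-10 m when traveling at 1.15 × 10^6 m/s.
6.01 × 10^-31 kg

From the de Broglie relation λ = h/(mv), we solve for m:

m = h/(λv)
m = (6.626 × 10^-34 J·s) / (9.59 × 10^-10 m × 1.15 × 10^6 m/s)
m = 6.01 × 10^-31 kg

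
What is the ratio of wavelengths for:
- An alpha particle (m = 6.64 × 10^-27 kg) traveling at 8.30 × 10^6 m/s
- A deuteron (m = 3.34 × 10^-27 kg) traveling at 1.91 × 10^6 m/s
λ₁/λ₂ = 0.116

Using λ = h/(mv):

λ₁ = h/(m₁v₁) = 1.20 × 10^-14 m
λ₂ = h/(m₂v₂) = 1.04 × 10^-13 m

Ratio λ₁/λ₂ = (m₂v₂)/(m₁v₁)
         = (3.34 × 10^-27 kg × 1.91 × 10^6 m/s) / (6.64 × 10^-27 kg × 8.30 × 10^6 m/s)
         = 0.116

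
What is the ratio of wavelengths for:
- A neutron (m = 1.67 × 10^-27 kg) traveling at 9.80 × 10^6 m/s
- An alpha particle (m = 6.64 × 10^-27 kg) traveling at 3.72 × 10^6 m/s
λ₁/λ₂ = 1.51

Using λ = h/(mv):

λ₁ = h/(m₁v₁) = 4.05 × 10^-14 m
λ₂ = h/(m₂v₂) = 2.68 × 10^-14 m

Ratio λ₁/λ₂ = (m₂v₂)/(m₁v₁)
         = (6.64 × 10^-27 kg × 3.72 × 10^6 m/s) / (1.67 × 10^-27 kg × 9.80 × 10^6 m/s)
         = 1.51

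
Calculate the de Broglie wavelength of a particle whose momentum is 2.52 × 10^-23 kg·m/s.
2.63 × 10^-11 m

Using the de Broglie relation λ = h/p:

λ = h/p
λ = (6.626 × 10^-34 J·s) / (2.52 × 10^-23 kg·m/s)
λ = 2.63 × 10^-11 m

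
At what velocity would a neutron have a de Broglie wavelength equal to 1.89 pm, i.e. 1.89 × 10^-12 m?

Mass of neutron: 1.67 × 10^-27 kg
2.10 × 10^5 m/s

From λ = h/(mv), solve for v:

v = h/(mλ)
v = (6.626 × 10^-34 J·s) / (1.67 × 10^-27 kg × 1.89 × 10^-12 m)
v = 2.10 × 10^5 m/s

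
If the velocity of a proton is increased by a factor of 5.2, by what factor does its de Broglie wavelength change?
The wavelength decreases by a factor of 5.2.

From λ = h/(mv), the wavelength is inversely proportional to velocity:

λ ∝ 1/v

If v → 5.2v, then λ → λ/5.2

When velocity is increased by a factor of 5.2, the wavelength decreases by a factor of 5.2.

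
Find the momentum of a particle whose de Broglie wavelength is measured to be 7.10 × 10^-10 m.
9.33 × 10^-25 kg·m/s

From the de Broglie relation λ = h/p, we solve for p:

p = h/λ
p = (6.626 × 10^-34 J·s) / (7.10 × 10^-10 m)
p = 9.33 × 10^-25 kg·m/s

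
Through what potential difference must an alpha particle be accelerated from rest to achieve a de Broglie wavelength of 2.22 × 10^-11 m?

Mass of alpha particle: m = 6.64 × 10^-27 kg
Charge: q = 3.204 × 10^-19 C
2.09 × 10^-1 V

From λ = h/√(2mqV), we solve for V:

λ² = h²/(2mqV)
V = h²/(2mqλ²)
V = (6.626 × 10^-34 J·s)² / (2 × 6.64 × 10^-27 kg × 3.204 × 10^-19 C × (2.22 × 10^-11 m)²)
V = 2.09 × 10^-1 V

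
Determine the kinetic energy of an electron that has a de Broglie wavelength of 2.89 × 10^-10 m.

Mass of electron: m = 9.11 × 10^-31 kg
2.89 × 10^-18 J (or 18.0 eV)

From λ = h/√(2mKE), we solve for KE:

λ² = h²/(2mKE)
KE = h²/(2mλ²)
KE = (6.626 × 10^-34 J·s)² / (2 × 9.11 × 10^-31 kg × (2.89 × 10^-10 m)²)
KE = 2.89 × 10^-18 J
KE = 18.0 eV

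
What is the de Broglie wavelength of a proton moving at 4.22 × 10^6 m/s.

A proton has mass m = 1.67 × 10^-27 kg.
9.40 × 10^-14 m

Using the de Broglie relation λ = h/(mv):

λ = h/(mv)
λ = (6.626 × 10^-34 J·s) / (1.67 × 10^-27 kg × 4.22 × 10^6 m/s)
λ = 9.40 × 10^-14 m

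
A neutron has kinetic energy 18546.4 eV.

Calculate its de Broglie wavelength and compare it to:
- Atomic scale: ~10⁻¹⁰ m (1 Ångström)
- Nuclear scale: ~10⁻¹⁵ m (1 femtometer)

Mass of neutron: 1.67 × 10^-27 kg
λ = 2.10 × 10^-13 m, which is between nuclear and atomic scales.

Using λ = h/√(2mKE):

KE = 18546.4 eV = 2.971 × 10^-15 J

λ = h/√(2mKE)
λ = (6.626 × 10^-34 J·s) / √(2 × 1.67 × 10^-27 kg × 2.971 × 10^-15 J)
λ = 2.10 × 10^-13 m

Comparison:
- Atomic scale (10⁻¹⁰ m): λ is 0.0021× this size
- Nuclear scale (10⁻¹⁵ m): λ is 2.1e+02× this size

The wavelength is between nuclear and atomic scales.

This wavelength is appropriate for probing atomic structure but too large for nuclear physics experiments.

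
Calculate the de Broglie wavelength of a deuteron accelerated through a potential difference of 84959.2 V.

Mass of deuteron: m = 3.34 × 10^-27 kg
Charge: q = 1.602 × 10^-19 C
6.95 × 10^-14 m

When a particle is accelerated through voltage V, it gains kinetic energy KE = qV.

The de Broglie wavelength is then λ = h/√(2mqV):

λ = h/√(2mqV)
λ = (6.626 × 10^-34 J·s) / √(2 × 3.34 × 10^-27 kg × 1.602 × 10^-19 C × 84959.2 V)
λ = 6.95 × 10^-14 m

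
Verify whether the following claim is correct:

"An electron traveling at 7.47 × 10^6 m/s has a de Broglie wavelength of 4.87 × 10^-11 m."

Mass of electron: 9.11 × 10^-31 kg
False

The claim is incorrect.

Using λ = h/(mv):
λ = (6.626 × 10^-34 J·s) / (9.11 × 10^-31 kg × 7.47 × 10^6 m/s)
λ = 9.74 × 10^-11 m

The actual wavelength differs from the claimed 4.87 × 10^-11 m.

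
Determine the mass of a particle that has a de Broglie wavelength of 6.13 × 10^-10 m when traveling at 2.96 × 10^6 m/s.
3.65 × 10^-31 kg

From the de Broglie relation λ = h/(mv), we solve for m:

m = h/(λv)
m = (6.626 × 10^-34 J·s) / (6.13 × 10^-10 m × 2.96 × 10^6 m/s)
m = 3.65 × 10^-31 kg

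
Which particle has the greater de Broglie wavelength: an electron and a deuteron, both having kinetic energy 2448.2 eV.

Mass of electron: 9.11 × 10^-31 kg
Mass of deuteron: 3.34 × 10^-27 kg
The electron has the longer wavelength.

Using λ = h/√(2mKE):

For electron: λ₁ = h/√(2m₁KE) = 2.48 × 10^-11 m
For deuteron: λ₂ = h/√(2m₂KE) = 4.09 × 10^-13 m

Since λ ∝ 1/√m at constant kinetic energy, the lighter particle has the longer wavelength.

The electron has the longer de Broglie wavelength.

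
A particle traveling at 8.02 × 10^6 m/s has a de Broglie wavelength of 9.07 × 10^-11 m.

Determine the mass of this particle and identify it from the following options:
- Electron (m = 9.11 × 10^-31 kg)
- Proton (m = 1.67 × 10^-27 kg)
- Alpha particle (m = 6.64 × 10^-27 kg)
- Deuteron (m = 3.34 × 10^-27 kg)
The particle is an electron.

From λ = h/(mv), solve for mass:

m = h/(λv)
m = (6.626 × 10^-34 J·s) / (9.07 × 10^-11 m × 8.02 × 10^6 m/s)
m = 9.11 × 10^-31 kg

Comparing with the listed masses, this is closest to an electron.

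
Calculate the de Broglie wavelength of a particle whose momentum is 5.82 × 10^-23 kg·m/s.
1.14 × 10^-11 m

Using the de Broglie relation λ = h/p:

λ = h/p
λ = (6.626 × 10^-34 J·s) / (5.82 × 10^-23 kg·m/s)
λ = 1.14 × 10^-11 m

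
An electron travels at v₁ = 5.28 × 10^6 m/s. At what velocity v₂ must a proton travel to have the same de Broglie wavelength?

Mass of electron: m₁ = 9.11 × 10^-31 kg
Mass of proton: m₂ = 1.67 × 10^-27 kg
v₂ = 2.88 × 10^3 m/s

For equal de Broglie wavelengths: λ₁ = λ₂

h/(m₁v₁) = h/(m₂v₂)
m₁v₁ = m₂v₂
v₂ = v₁ · (m₁/m₂)

v₂ = 5.28 × 10^6 m/s × (9.11 × 10^-31 kg / 1.67 × 10^-27 kg)
v₂ = 2.88 × 10^3 m/s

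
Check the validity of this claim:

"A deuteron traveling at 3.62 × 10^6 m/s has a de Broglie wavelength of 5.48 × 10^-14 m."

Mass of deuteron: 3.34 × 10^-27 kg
True

The claim is correct.

Using λ = h/(mv):
λ = (6.626 × 10^-34 J·s) / (3.34 × 10^-27 kg × 3.62 × 10^6 m/s)
λ = 5.48 × 10^-14 m

This matches the claimed value.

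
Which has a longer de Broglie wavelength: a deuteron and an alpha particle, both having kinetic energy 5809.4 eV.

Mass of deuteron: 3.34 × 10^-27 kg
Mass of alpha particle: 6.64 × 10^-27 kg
The deuteron has the longer wavelength.

Using λ = h/√(2mKE):

For deuteron: λ₁ = h/√(2m₁KE) = 2.66 × 10^-13 m
For alpha particle: λ₂ = h/√(2m₂KE) = 1.88 × 10^-13 m

Since λ ∝ 1/√m at constant kinetic energy, the lighter particle has the longer wavelength.

The deuteron has the longer de Broglie wavelength.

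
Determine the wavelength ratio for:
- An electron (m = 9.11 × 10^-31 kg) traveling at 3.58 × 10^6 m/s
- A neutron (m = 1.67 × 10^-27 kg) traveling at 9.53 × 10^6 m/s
λ₁/λ₂ = 4.88 × 10^3

Using λ = h/(mv):

λ₁ = h/(m₁v₁) = 2.03 × 10^-10 m
λ₂ = h/(m₂v₂) = 4.16 × 10^-14 m

Ratio λ₁/λ₂ = (m₂v₂)/(m₁v₁)
         = (1.67 × 10^-27 kg × 9.53 × 10^6 m/s) / (9.11 × 10^-31 kg × 3.58 × 10^6 m/s)
         = 4.88 × 10^3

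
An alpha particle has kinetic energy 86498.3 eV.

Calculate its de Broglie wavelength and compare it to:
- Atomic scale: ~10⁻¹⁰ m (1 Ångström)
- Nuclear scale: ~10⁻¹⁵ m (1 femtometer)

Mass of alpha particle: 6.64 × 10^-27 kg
λ = 4.88 × 10^-14 m, which is between nuclear and atomic scales.

Using λ = h/√(2mKE):

KE = 86498.3 eV = 1.386 × 10^-14 J

λ = h/√(2mKE)
λ = (6.626 × 10^-34 J·s) / √(2 × 6.64 × 10^-27 kg × 1.386 × 10^-14 J)
λ = 4.88 × 10^-14 m

Comparison:
- Atomic scale (10⁻¹⁰ m): λ is 0.00049× this size
- Nuclear scale (10⁻¹⁵ m): λ is 49× this size

The wavelength is between nuclear and atomic scales.

This wavelength is appropriate for probing atomic structure but too large for nuclear physics experiments.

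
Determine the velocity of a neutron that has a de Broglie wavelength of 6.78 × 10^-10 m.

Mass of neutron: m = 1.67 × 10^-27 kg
5.85 × 10^2 m/s

From the de Broglie relation λ = h/(mv), we solve for v:

v = h/(mλ)
v = (6.626 × 10^-34 J·s) / (1.67 × 10^-27 kg × 6.78 × 10^-10 m)
v = 5.85 × 10^2 m/s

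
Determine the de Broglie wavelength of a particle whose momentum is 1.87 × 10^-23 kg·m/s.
3.54 × 10^-11 m

Using the de Broglie relation λ = h/p:

λ = h/p
λ = (6.626 × 10^-34 J·s) / (1.87 × 10^-23 kg·m/s)
λ = 3.54 × 10^-11 m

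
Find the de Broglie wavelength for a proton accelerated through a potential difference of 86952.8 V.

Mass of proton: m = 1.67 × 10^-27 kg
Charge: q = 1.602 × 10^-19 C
9.71 × 10^-14 m

When a particle is accelerated through voltage V, it gains kinetic energy KE = qV.

The de Broglie wavelength is then λ = h/√(2mqV):

λ = h/√(2mqV)
λ = (6.626 × 10^-34 J·s) / √(2 × 1.67 × 10^-27 kg × 1.602 × 10^-19 C × 86952.8 V)
λ = 9.71 × 10^-14 m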